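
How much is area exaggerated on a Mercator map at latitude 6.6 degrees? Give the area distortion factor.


area_distortion = 1/cos^2(6.6) = 1.013

1.013


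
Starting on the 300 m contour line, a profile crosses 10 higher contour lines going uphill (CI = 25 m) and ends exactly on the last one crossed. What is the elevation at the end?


elevation = 300 + 10 * 25 = 550 m

550 m


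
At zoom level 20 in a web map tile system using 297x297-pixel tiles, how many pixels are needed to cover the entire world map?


tiles per axis = 2^20 = 1048576
total tiles = 1048576^2 = 1099511627776
pixels per axis = 1048576 * 297 = 311427072
total pixels = 311427072^2 = 96986821174493184

96986821174493184 pixels


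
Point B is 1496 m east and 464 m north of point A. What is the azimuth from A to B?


az = atan2(1496, 464) = 72.8 deg
adjusted to 0-360: 72.8 degrees

72.8 degrees


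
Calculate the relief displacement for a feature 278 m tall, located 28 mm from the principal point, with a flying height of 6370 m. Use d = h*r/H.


d = h * r / H = 278 * 28 / 6370 = 1.22 mm

1.22 mm


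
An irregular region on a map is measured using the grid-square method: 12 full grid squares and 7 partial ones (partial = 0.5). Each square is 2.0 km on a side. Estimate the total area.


effective squares = 12 + 7 * 0.5 = 15.5
area = 15.5 * 4.0 = 62.0 km^2

62.0 km^2


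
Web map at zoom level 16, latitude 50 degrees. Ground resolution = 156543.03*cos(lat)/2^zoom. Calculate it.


res = 156543.03 * cos(50) / 2^16 = 156543.03 * 0.64278761 / 65536 = 1.54 m/pixel

1.54 m/pixel


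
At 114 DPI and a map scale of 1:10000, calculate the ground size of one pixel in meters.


pixel_cm = 2.54 / 114 ≈ 0.022281 cm
ground = pixel_cm * 10000 / 100 = 2.54 * 10000 / (114 * 100) = 25400 / 11400 ≈ 2.23 m

2.23 m


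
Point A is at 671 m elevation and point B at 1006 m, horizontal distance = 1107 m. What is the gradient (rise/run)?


gradient = (1006 - 671) / 1107 = 335 / 1107 = 0.3026

0.3026


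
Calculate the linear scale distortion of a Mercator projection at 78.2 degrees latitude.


SF = 1 / cos(78.2) = 1 / 0.204496 = 4.89

4.89


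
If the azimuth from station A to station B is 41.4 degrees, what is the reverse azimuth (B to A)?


back azimuth = (41.4 + 180) mod 360 = 221.4 degrees

221.4 degrees


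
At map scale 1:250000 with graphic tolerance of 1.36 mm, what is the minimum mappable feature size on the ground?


ground = 1.36 mm * 250000 / 1000 = 340.0 m

340.0 m


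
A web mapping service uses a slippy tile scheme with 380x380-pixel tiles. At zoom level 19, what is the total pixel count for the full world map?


tiles per axis = 2^19 = 524288
total tiles = 524288^2 = 274877906944
pixels per axis = 524288 * 380 = 199229440
total pixels = 199229440^2 = 39692369762713600

39692369762713600 pixels


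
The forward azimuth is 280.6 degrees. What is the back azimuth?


back azimuth = (280.6 + 180) mod 360 = 100.6 degrees

100.6 degrees


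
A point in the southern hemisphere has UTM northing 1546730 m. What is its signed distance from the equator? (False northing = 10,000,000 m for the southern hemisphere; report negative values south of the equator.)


For southern: actual = 1546730 - 10000000 = -8453270 m

-8453270 m


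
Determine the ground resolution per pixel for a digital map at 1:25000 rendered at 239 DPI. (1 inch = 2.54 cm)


pixel_cm = 2.54 / 239 ≈ 0.010628 cm
ground = pixel_cm * 25000 / 100 = 2.54 * 25000 / (239 * 100) = 63500 / 23900 ≈ 2.66 m

2.66 m


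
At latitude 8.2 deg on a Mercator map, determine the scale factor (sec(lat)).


SF = 1 / cos(8.2) = 1 / 0.989776 = 1.01

1.01


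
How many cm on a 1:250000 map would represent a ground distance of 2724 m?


map_cm = 2724 * 100 / 250000 = 1.0896 cm ≈ 1.09 cm

1.09 cm


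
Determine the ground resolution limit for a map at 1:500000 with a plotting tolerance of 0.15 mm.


ground = 0.15 mm * 500000 / 1000 = 75.0 m

75.0 m


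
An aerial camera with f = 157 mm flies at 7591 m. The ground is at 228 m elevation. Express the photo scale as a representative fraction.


scale = f / (H - h) = 157 mm / 7363 m = 157 / 7363000 = 1:46898

1:46898


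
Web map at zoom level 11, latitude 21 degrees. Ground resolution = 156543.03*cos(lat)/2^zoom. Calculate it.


res = 156543.03 * cos(21) / 2^11 = 156543.03 * 0.93358043 / 2048 = 71.36 m/pixel

71.36 m/pixel


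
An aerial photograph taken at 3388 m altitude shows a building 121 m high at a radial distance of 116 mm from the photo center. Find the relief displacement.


d = h * r / H = 121 * 116 / 3388 = 4.14 mm

4.14 mm


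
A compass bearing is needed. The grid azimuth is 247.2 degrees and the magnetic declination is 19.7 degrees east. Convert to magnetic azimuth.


magnetic azimuth = grid azimuth - declination (east +ve)
mag_az = 247.2 - 19.7 = 227.5 degrees

227.5 degrees


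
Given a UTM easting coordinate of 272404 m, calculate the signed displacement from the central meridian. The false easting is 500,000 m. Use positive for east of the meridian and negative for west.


displacement = 272404 - 500000 = -227596 m

-227596 m


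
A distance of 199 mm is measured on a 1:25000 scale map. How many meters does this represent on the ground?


ground = 199 mm * 25000 / 1000 = 4975.0 m

4975.0 m


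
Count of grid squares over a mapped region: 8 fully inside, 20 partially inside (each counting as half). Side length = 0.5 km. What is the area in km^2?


effective squares = 8 + 20 * 0.5 = 18.0
area = 18.0 * 0.25 = 4.5 km^2

4.5 km^2


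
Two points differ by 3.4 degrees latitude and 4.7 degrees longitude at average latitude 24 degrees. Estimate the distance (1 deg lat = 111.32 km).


dlat_km = 3.4 * 111.32 = 378.488
dlon_km = 4.7 * 111.32 * cos(24) ≈ 477.971
dist = sqrt(378.488^2 + 477.971^2) ≈ 609.7 km

609.7 km


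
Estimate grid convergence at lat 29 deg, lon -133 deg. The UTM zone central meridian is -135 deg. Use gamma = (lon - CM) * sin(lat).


gamma = (-133 - -135) * sin(29) = 2 * 0.48481 = 0.97 degrees

0.97 degrees


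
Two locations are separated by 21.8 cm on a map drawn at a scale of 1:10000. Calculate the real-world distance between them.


ground = 21.8 cm * 10000 / 100 = 2180.0 m = 2.18 km

2.18 km


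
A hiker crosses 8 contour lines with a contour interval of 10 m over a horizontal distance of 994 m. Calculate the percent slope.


elevation change = 8 * 10 = 80 m
slope = 80 / 994 * 100 = 8.0%

8.0%


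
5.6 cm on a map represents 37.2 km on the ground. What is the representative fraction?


ground = 37.2 km = 3720000 cm; RF denominator = ground / map = 3720000 / 5.6 ≈ 664286; RF = 1:664286

1:664286


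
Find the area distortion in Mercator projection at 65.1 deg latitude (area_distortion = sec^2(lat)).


area_distortion = 1/cos^2(65.1) = 5.641

5.641


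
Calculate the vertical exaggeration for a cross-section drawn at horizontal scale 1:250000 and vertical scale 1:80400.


VE = horizontal_scale / vertical_scale = 250000 / 80400 ≈ 3.1

3.1x


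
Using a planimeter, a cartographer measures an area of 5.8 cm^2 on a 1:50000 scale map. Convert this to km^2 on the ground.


ground_area = 5.8 * (50000/100)^2 = 1450000.0 m^2 = 1.45 km^2

1.45 km^2


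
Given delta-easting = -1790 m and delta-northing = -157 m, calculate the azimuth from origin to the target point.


az = atan2(-1790, -157) = -95.0 deg
adjusted to 0-360: 265.0 degrees

265.0 degrees


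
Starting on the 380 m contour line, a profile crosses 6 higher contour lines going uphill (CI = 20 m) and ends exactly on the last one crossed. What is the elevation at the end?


elevation = 380 + 6 * 20 = 500 m

500 m


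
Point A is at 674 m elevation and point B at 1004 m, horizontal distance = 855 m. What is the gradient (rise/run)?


gradient = (1004 - 674) / 855 = 330 / 855 = 0.386

0.386


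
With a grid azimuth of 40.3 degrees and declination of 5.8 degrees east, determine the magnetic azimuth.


magnetic azimuth = grid azimuth - declination (east +ve)
mag_az = 40.3 - 5.8 = 34.5 degrees

34.5 degrees


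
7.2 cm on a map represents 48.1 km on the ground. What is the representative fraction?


ground = 48.1 km = 4810000 cm; RF denominator = ground / map = 4810000 / 7.2 ≈ 668056; RF = 1:668056

1:668056


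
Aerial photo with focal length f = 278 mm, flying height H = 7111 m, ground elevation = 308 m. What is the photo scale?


scale = f / (H - h) = 278 mm / 6803 m = 278 / 6803000 = 1:24471

1:24471


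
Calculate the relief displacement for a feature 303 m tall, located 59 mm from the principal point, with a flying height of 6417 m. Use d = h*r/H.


d = h * r / H = 303 * 59 / 6417 = 2.79 mm

2.79 mm


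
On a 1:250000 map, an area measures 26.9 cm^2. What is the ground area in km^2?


ground_area = 26.9 * (250000/100)^2 = 168125000.0 m^2 = 168.125 km^2

168.125 km^2


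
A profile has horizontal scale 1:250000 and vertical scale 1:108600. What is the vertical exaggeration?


VE = horizontal_scale / vertical_scale = 250000 / 108600 ≈ 2.3

2.3x


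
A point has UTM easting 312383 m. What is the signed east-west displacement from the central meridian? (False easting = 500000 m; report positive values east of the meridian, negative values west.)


displacement = 312383 - 500000 = -187617 m

-187617 m


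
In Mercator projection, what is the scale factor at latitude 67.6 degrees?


SF = 1 / cos(67.6) = 1 / 0.38107 = 2.624

2.624


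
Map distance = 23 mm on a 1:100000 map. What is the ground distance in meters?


ground = 23 mm * 100000 / 1000 = 2300.0 m

2300.0 m


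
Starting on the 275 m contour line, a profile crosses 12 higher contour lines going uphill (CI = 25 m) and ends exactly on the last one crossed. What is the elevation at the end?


elevation = 275 + 12 * 25 = 575 m

575 m


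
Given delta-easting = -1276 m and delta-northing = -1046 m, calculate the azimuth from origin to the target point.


az = atan2(-1276, -1046) = -129.3 deg
adjusted to 0-360: 230.7 degrees

230.7 degrees


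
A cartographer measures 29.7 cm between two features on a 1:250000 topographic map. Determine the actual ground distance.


ground = 29.7 cm * 250000 / 100 = 74250.0 m = 74.25 km

74.25 km


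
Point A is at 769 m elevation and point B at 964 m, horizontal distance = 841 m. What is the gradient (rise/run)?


gradient = (964 - 769) / 841 = 195 / 841 = 0.2319

0.2319


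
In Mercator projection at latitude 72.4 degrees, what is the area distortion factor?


area_distortion = 1/cos^2(72.4) = 10.938

10.938


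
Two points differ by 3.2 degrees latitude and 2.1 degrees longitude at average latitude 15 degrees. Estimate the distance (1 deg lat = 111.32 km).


dlat_km = 3.2 * 111.32 = 356.224
dlon_km = 2.1 * 111.32 * cos(15) ≈ 225.806
dist = sqrt(356.224^2 + 225.806^2) ≈ 421.8 km

421.8 km


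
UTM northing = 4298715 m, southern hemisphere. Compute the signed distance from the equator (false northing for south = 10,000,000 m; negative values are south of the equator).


For southern: actual = 4298715 - 10000000 = -5701285 m

-5701285 m


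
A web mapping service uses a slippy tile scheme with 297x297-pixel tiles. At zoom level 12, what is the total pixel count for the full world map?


tiles per axis = 2^12 = 4096
total tiles = 4096^2 = 16777216
pixels per axis = 4096 * 297 = 1216512
total pixels = 1216512^2 = 1479901446144

1479901446144 pixels


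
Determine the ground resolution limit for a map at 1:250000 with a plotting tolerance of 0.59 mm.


ground = 0.59 mm * 250000 / 1000 = 147.5 m

147.5 m


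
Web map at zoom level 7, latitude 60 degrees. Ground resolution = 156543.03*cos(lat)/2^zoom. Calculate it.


res = 156543.03 * cos(60) / 2^7 = 156543.03 * 0.5 / 128 = 611.5 m/pixel

611.5 m/pixel


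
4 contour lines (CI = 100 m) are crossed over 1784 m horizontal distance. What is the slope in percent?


elevation change = 4 * 100 = 400 m
slope = 400 / 1784 * 100 = 22.4%

22.4%


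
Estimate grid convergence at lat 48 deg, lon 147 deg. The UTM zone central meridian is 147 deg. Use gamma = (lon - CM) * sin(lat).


gamma = (147 - 147) * sin(48) = 0 * 0.743145 = 0.0 degrees

0.0 degrees


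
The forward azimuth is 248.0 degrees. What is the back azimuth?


back azimuth = (248.0 + 180) mod 360 = 68.0 degrees

68.0 degrees


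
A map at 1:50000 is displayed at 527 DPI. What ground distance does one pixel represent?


pixel_cm = 2.54 / 527 ≈ 0.00482 cm
ground = pixel_cm * 50000 / 100 = 2.54 * 50000 / (527 * 100) = 127000 / 52700 ≈ 2.41 m

2.41 m


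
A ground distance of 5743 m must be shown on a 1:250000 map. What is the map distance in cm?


map_cm = 5743 * 100 / 250000 = 2.2972 cm ≈ 2.3 cm

2.3 cm


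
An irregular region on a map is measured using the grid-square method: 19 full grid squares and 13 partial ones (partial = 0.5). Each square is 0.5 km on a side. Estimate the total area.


effective squares = 19 + 13 * 0.5 = 25.5
area = 25.5 * 0.25 = 6.375 km^2

6.375 km^2


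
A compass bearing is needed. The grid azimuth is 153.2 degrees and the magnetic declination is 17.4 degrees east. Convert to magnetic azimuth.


magnetic azimuth = grid azimuth - declination (east +ve)
mag_az = 153.2 - 17.4 = 135.8 degrees

135.8 degrees


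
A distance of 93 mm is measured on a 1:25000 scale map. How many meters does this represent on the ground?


ground = 93 mm * 25000 / 1000 = 2325.0 m

2325.0 m


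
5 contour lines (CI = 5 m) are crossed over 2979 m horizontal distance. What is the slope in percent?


elevation change = 5 * 5 = 25 m
slope = 25 / 2979 * 100 = 0.8%

0.8%


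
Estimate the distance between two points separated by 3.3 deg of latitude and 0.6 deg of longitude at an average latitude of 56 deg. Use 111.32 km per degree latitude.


dlat_km = 3.3 * 111.32 = 367.356
dlon_km = 0.6 * 111.32 * cos(56) ≈ 37.35
dist = sqrt(367.356^2 + 37.35^2) ≈ 369.2 km

369.2 km


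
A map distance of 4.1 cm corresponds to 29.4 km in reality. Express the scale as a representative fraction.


ground = 29.4 km = 2940000 cm; RF denominator = ground / map = 2940000 / 4.1 ≈ 717073; RF = 1:717073

1:717073


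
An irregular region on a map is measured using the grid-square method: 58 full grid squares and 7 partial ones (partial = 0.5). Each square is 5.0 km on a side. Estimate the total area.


effective squares = 58 + 7 * 0.5 = 61.5
area = 61.5 * 25.0 = 1537.5 km^2

1537.5 km^2


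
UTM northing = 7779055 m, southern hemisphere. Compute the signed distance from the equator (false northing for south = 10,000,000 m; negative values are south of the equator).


For southern: actual = 7779055 - 10000000 = -2220945 m

-2220945 m


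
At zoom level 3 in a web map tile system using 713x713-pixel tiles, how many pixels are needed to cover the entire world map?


tiles per axis = 2^3 = 8
total tiles = 8^2 = 64
pixels per axis = 8 * 713 = 5704
total pixels = 5704^2 = 32535616

32535616 pixels


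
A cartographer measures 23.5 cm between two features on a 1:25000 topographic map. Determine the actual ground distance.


ground = 23.5 cm * 25000 / 100 = 5875.0 m = 5.875 km

5.875 km


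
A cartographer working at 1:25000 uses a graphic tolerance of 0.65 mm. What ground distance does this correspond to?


ground = 0.65 mm * 25000 / 1000 = 16.25 m

16.25 m


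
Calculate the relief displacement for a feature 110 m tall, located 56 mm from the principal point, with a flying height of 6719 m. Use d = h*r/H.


d = h * r / H = 110 * 56 / 6719 = 0.92 mm

0.92 mm


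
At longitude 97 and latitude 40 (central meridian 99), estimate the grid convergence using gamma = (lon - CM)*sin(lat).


gamma = (97 - 99) * sin(40) = -2 * 0.642788 = -1.286 degrees

-1.286 degrees


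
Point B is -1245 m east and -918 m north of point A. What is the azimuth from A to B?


az = atan2(-1245, -918) = -126.4 deg
adjusted to 0-360: 233.6 degrees

233.6 degrees


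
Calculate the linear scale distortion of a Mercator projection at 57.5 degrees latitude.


SF = 1 / cos(57.5) = 1 / 0.5373 = 1.861

1.861


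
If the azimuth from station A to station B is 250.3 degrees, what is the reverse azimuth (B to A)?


back azimuth = (250.3 + 180) mod 360 = 70.3 degrees

70.3 degrees


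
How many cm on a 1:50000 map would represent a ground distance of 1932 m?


map_cm = 1932 * 100 / 50000 = 3.864 cm ≈ 3.86 cm

3.86 cm


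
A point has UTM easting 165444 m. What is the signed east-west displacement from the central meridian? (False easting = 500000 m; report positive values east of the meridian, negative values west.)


displacement = 165444 - 500000 = -334556 m

-334556 m


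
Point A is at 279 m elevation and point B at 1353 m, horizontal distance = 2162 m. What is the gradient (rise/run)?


gradient = (1353 - 279) / 2162 = 1074 / 2162 = 0.4968

0.4968


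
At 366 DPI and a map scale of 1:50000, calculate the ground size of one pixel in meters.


pixel_cm = 2.54 / 366 ≈ 0.00694 cm
ground = pixel_cm * 50000 / 100 = 2.54 * 50000 / (366 * 100) = 127000 / 36600 ≈ 3.47 m

3.47 m


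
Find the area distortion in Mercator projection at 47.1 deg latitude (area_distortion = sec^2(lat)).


area_distortion = 1/cos^2(47.1) = 2.158

2.158


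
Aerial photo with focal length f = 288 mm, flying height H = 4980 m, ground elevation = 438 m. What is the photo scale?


scale = f / (H - h) = 288 mm / 4542 m = 288 / 4542000 = 1:15771

1:15771


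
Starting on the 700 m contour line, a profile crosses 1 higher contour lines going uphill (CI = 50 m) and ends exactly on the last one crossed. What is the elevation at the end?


elevation = 700 + 1 * 50 = 750 m

750 m


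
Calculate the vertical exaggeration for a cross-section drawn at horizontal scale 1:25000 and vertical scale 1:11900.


VE = horizontal_scale / vertical_scale = 25000 / 11900 ≈ 2.1

2.1x


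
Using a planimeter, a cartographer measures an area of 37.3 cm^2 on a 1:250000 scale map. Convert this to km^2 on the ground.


ground_area = 37.3 * (250000/100)^2 = 233125000.0 m^2 = 233.125 km^2

233.125 km^2


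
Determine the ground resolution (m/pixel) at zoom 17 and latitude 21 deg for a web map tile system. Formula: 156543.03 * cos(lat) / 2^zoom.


res = 156543.03 * cos(21) / 2^17 = 156543.03 * 0.93358043 / 131072 = 1.12 m/pixel

1.12 m/pixel


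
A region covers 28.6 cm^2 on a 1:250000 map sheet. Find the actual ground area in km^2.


ground_area = 28.6 * (250000/100)^2 = 178750000.0 m^2 = 178.75 km^2

178.75 km^2


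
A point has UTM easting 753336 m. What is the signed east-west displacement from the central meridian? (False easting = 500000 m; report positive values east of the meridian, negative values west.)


displacement = 753336 - 500000 = 253336 m

253336 m


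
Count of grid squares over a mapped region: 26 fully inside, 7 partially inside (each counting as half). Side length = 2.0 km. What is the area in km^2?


effective squares = 26 + 7 * 0.5 = 29.5
area = 29.5 * 4.0 = 118.0 km^2

118.0 km^2


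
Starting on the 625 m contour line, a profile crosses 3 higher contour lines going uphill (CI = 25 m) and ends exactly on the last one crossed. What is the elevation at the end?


elevation = 625 + 3 * 25 = 700 m

700 m


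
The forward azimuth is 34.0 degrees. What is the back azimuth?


back azimuth = (34.0 + 180) mod 360 = 214.0 degrees

214.0 degrees


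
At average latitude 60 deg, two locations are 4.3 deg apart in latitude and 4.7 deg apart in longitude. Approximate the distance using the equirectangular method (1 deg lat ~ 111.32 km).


dlat_km = 4.3 * 111.32 = 478.676
dlon_km = 4.7 * 111.32 * cos(60) ≈ 261.602
dist = sqrt(478.676^2 + 261.602^2) ≈ 545.5 km

545.5 km


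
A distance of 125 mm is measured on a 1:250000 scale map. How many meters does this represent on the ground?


ground = 125 mm * 250000 / 1000 = 31250.0 m

31250.0 m


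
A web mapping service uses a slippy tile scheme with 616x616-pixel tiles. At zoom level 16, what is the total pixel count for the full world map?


tiles per axis = 2^16 = 65536
total tiles = 65536^2 = 4294967296
pixels per axis = 65536 * 616 = 40370176
total pixels = 40370176^2 = 1629751110270976

1629751110270976 pixels


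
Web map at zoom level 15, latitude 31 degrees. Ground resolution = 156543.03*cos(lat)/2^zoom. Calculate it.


res = 156543.03 * cos(31) / 2^15 = 156543.03 * 0.8571673 / 32768 = 4.09 m/pixel

4.09 m/pixel


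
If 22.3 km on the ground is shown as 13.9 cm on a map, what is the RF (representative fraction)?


ground = 22.3 km = 2230000 cm; RF denominator = ground / map = 2230000 / 13.9 ≈ 160432; RF = 1:160432

1:160432


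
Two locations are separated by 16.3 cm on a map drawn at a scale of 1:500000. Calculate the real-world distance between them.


ground = 16.3 cm * 500000 / 100 = 81500.0 m = 81.5 km

81.5 km


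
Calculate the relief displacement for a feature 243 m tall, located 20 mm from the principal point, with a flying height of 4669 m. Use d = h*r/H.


d = h * r / H = 243 * 20 / 4669 = 1.04 mm

1.04 mm


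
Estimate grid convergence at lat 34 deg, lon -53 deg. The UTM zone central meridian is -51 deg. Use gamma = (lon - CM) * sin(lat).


gamma = (-53 - -51) * sin(34) = -2 * 0.559193 = -1.118 degrees

-1.118 degrees


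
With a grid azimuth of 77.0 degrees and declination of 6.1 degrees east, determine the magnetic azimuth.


magnetic azimuth = grid azimuth - declination (east +ve)
mag_az = 77.0 - 6.1 = 70.9 degrees

70.9 degrees


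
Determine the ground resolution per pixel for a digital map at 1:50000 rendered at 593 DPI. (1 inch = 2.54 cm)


pixel_cm = 2.54 / 593 ≈ 0.004283 cm
ground = pixel_cm * 50000 / 100 = 2.54 * 50000 / (593 * 100) = 127000 / 59300 ≈ 2.14 m

2.14 m


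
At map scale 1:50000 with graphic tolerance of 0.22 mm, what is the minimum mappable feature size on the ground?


ground = 0.22 mm * 50000 / 1000 = 11.0 m

11.0 m


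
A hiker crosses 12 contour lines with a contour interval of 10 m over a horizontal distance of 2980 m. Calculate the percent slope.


elevation change = 12 * 10 = 120 m
slope = 120 / 2980 * 100 = 4.0%

4.0%


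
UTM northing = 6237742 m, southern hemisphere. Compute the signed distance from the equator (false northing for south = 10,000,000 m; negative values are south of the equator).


For southern: actual = 6237742 - 10000000 = -3762258 m

-3762258 m


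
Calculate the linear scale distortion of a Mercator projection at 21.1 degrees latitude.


SF = 1 / cos(21.1) = 1 / 0.932954 = 1.072

1.072


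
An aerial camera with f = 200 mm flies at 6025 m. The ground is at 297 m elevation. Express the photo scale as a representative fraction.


scale = f / (H - h) = 200 mm / 5728 m = 200 / 5728000 = 1:28640

1:28640


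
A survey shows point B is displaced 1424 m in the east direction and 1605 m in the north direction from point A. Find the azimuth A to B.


az = atan2(1424, 1605) = 41.6 deg
adjusted to 0-360: 41.6 degrees

41.6 degrees


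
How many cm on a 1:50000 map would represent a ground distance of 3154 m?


map_cm = 3154 * 100 / 50000 = 6.308 cm ≈ 6.31 cm

6.31 cm


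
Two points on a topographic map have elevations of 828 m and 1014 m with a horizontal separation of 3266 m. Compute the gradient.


gradient = (1014 - 828) / 3266 = 186 / 3266 = 0.057

0.057


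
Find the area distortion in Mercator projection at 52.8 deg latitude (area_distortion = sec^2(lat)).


area_distortion = 1/cos^2(52.8) = 2.736

2.736


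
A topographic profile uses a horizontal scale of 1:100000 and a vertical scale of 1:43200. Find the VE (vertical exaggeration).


VE = horizontal_scale / vertical_scale = 100000 / 43200 ≈ 2.3

2.3x


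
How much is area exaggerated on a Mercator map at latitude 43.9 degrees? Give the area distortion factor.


area_distortion = 1/cos^2(43.9) = 1.926

1.926


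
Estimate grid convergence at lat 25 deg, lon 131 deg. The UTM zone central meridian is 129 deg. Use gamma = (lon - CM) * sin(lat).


gamma = (131 - 129) * sin(25) = 2 * 0.422618 = 0.845 degrees

0.845 degrees


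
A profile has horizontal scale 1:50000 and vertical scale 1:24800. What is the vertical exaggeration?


VE = horizontal_scale / vertical_scale = 50000 / 24800 ≈ 2.0

2.0x


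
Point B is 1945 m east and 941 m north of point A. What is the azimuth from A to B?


az = atan2(1945, 941) = 64.2 deg
adjusted to 0-360: 64.2 degrees

64.2 degrees


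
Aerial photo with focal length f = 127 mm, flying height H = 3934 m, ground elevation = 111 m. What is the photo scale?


scale = f / (H - h) = 127 mm / 3823 m = 127 / 3823000 = 1:30102

1:30102


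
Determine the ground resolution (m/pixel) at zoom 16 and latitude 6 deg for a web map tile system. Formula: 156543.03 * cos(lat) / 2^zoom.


res = 156543.03 * cos(6) / 2^16 = 156543.03 * 0.9945219 / 65536 = 2.38 m/pixel

2.38 m/pixel


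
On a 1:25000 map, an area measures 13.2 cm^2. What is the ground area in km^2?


ground_area = 13.2 * (25000/100)^2 = 825000.0 m^2 = 0.825 km^2

0.825 km^2


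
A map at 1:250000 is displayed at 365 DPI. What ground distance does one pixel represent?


pixel_cm = 2.54 / 365 ≈ 0.006959 cm
ground = pixel_cm * 250000 / 100 = 2.54 * 250000 / (365 * 100) = 635000 / 36500 ≈ 17.4 m

17.4 m


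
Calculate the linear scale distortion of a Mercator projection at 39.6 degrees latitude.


SF = 1 / cos(39.6) = 1 / 0.770513 = 1.298

1.298


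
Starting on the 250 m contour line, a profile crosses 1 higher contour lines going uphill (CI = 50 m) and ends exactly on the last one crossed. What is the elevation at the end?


elevation = 250 + 1 * 50 = 300 m

300 m


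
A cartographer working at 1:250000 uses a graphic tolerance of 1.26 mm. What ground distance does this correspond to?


ground = 1.26 mm * 250000 / 1000 = 315.0 m

315.0 m


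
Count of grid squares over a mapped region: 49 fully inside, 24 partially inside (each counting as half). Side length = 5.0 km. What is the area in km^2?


effective squares = 49 + 24 * 0.5 = 61.0
area = 61.0 * 25.0 = 1525.0 km^2

1525.0 km^2


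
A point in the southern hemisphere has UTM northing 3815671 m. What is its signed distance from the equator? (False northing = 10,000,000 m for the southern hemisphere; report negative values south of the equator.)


For southern: actual = 3815671 - 10000000 = -6184329 m

-6184329 m


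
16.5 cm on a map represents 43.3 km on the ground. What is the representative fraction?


ground = 43.3 km = 4330000 cm; RF denominator = ground / map = 4330000 / 16.5 ≈ 262424; RF = 1:262424

1:262424


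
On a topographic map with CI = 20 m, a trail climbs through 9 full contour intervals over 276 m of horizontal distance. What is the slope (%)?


elevation change = 9 * 20 = 180 m
slope = 180 / 276 * 100 = 65.2%

65.2%


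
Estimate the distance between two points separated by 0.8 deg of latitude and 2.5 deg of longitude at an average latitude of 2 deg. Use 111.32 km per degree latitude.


dlat_km = 0.8 * 111.32 = 89.056
dlon_km = 2.5 * 111.32 * cos(2) ≈ 278.13
dist = sqrt(89.056^2 + 278.13^2) ≈ 292.0 km

292.0 km


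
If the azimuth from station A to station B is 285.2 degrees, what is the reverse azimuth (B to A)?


back azimuth = (285.2 + 180) mod 360 = 105.2 degrees

105.2 degrees


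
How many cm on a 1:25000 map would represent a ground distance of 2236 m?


map_cm = 2236 * 100 / 25000 = 8.944 cm ≈ 8.94 cm

8.94 cm


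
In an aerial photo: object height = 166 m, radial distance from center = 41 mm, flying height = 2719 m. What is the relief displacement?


d = h * r / H = 166 * 41 / 2719 = 2.5 mm

2.5 mm


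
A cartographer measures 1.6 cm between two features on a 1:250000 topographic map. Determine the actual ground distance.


ground = 1.6 cm * 250000 / 100 = 4000.0 m = 4.0 km

4.0 km


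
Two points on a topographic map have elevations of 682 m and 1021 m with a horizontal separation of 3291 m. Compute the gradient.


gradient = (1021 - 682) / 3291 = 339 / 3291 = 0.103

0.103


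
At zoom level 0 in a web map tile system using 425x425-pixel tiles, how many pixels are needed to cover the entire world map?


tiles per axis = 2^0 = 1
total tiles = 1^2 = 1
pixels per axis = 1 * 425 = 425
total pixels = 425^2 = 180625

180625 pixels


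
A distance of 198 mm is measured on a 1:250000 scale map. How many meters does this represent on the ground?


ground = 198 mm * 250000 / 1000 = 49500.0 m

49500.0 m


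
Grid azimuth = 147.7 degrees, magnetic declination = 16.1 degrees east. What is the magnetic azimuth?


magnetic azimuth = grid azimuth - declination (east +ve)
mag_az = 147.7 - 16.1 = 131.6 degrees

131.6 degrees


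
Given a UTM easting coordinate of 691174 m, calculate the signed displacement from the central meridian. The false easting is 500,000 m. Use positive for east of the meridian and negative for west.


displacement = 691174 - 500000 = 191174 m

191174 m


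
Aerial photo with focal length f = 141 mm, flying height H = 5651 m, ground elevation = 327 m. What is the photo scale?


scale = f / (H - h) = 141 mm / 5324 m = 141 / 5324000 = 1:37759

1:37759


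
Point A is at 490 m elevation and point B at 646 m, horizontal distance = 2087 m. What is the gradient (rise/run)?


gradient = (646 - 490) / 2087 = 156 / 2087 = 0.0747

0.0747


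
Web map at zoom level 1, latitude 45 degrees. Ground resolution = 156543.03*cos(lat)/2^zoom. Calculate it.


res = 156543.03 * cos(45) / 2^1 = 156543.03 * 0.70710678 / 2 = 55346.32 m/pixel

55346.32 m/pixel


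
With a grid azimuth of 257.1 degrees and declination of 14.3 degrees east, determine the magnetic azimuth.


magnetic azimuth = grid azimuth - declination (east +ve)
mag_az = 257.1 - 14.3 = 242.8 degrees

242.8 degrees


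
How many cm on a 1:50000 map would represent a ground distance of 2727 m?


map_cm = 2727 * 100 / 50000 = 5.454 cm ≈ 5.45 cm

5.45 cm


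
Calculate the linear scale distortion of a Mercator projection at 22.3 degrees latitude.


SF = 1 / cos(22.3) = 1 / 0.92521 = 1.081

1.081


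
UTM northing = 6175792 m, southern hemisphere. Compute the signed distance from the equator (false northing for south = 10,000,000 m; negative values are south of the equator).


For southern: actual = 6175792 - 10000000 = -3824208 m

-3824208 m


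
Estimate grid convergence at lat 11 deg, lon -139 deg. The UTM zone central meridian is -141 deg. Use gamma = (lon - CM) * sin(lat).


gamma = (-139 - -141) * sin(11) = 2 * 0.190809 = 0.382 degrees

0.382 degrees


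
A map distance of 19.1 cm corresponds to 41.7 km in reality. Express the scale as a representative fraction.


ground = 41.7 km = 4170000 cm; RF denominator = ground / map = 4170000 / 19.1 ≈ 218325; RF = 1:218325

1:218325


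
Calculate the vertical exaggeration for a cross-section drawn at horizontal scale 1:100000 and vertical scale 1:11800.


VE = horizontal_scale / vertical_scale = 100000 / 11800 ≈ 8.5

8.5x


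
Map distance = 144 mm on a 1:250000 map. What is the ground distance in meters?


ground = 144 mm * 250000 / 1000 = 36000.0 m

36000.0 m


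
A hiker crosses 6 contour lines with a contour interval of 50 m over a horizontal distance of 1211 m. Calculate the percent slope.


elevation change = 6 * 50 = 300 m
slope = 300 / 1211 * 100 = 24.8%

24.8%


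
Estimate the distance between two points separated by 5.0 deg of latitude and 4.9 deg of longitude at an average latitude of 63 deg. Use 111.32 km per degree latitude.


dlat_km = 5.0 * 111.32 = 556.6
dlon_km = 4.9 * 111.32 * cos(63) ≈ 247.637
dist = sqrt(556.6^2 + 247.637^2) ≈ 609.2 km

609.2 km


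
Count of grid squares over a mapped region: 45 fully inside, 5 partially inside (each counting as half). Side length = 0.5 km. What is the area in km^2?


effective squares = 45 + 5 * 0.5 = 47.5
area = 47.5 * 0.25 = 11.875 km^2

11.875 km^2


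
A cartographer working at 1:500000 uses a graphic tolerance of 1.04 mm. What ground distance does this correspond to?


ground = 1.04 mm * 500000 / 1000 = 520.0 m

520.0 m


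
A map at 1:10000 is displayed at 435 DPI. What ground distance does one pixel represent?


pixel_cm = 2.54 / 435 ≈ 0.005839 cm
ground = pixel_cm * 10000 / 100 = 2.54 * 10000 / (435 * 100) = 25400 / 43500 ≈ 0.58 m

0.58 m


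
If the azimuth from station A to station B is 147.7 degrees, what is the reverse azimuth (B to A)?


back azimuth = (147.7 + 180) mod 360 = 327.7 degrees

327.7 degrees


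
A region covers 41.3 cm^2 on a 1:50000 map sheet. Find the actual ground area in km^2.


ground_area = 41.3 * (50000/100)^2 = 10325000.0 m^2 = 10.325 km^2

10.325 km^2


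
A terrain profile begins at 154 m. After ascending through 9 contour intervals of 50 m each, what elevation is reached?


elevation = 154 + 9 * 50 = 604 m

604 m


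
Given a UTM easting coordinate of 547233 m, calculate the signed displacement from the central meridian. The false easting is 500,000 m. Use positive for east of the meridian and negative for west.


displacement = 547233 - 500000 = 47233 m

47233 m


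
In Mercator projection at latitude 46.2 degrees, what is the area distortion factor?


area_distortion = 1/cos^2(46.2) = 2.087

2.087


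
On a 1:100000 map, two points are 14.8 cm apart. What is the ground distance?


ground = 14.8 cm * 100000 / 100 = 14800.0 m = 14.8 km

14.8 km


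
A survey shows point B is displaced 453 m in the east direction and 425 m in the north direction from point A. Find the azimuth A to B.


az = atan2(453, 425) = 46.8 deg
adjusted to 0-360: 46.8 degrees

46.8 degrees


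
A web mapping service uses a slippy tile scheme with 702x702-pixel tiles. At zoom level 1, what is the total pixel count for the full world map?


tiles per axis = 2^1 = 2
total tiles = 2^2 = 4
pixels per axis = 2 * 702 = 1404
total pixels = 1404^2 = 1971216

1971216 pixels


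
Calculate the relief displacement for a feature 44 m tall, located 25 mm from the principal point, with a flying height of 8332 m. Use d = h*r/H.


d = h * r / H = 44 * 25 / 8332 = 0.13 mm

0.13 mm


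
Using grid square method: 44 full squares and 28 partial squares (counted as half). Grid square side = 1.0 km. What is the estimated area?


effective squares = 44 + 28 * 0.5 = 58.0
area = 58.0 * 1.0 = 58.0 km^2

58.0 km^2


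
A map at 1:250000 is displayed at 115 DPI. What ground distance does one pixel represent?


pixel_cm = 2.54 / 115 ≈ 0.022087 cm
ground = pixel_cm * 250000 / 100 = 2.54 * 250000 / (115 * 100) = 635000 / 11500 ≈ 55.22 m

55.22 m


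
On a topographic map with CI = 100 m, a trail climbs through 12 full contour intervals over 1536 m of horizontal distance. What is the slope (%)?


elevation change = 12 * 100 = 1200 m
slope = 1200 / 1536 * 100 = 78.1%

78.1%


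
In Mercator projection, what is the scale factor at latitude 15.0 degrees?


SF = 1 / cos(15.0) = 1 / 0.965926 = 1.035

1.035


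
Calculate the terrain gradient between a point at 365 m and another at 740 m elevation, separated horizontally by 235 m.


gradient = (740 - 365) / 235 = 375 / 235 = 1.5957

1.5957


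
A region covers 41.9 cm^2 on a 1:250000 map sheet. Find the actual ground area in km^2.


ground_area = 41.9 * (250000/100)^2 = 261875000.0 m^2 = 261.875 km^2

261.875 km^2


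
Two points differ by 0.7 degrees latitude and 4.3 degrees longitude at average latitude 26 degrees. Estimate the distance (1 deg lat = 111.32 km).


dlat_km = 0.7 * 111.32 = 77.924
dlon_km = 4.3 * 111.32 * cos(26) ≈ 430.231
dist = sqrt(77.924^2 + 430.231^2) ≈ 437.2 km

437.2 km


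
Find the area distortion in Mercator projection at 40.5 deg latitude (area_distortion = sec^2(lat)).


area_distortion = 1/cos^2(40.5) = 1.729

1.729


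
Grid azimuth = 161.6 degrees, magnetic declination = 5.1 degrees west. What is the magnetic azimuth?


magnetic azimuth = grid azimuth - declination (east +ve)
mag_az = 161.6 - -5.1 = 166.7 degrees

166.7 degrees


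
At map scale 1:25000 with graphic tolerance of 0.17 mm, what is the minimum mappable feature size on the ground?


ground = 0.17 mm * 25000 / 1000 = 4.25 m

4.25 m


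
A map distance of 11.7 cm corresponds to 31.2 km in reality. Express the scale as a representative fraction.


ground = 31.2 km = 3120000 cm; RF denominator = ground / map = 3120000 / 11.7 ≈ 266667; RF = 1:266667

1:266667


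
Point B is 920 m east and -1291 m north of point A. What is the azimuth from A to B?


az = atan2(920, -1291) = 144.5 deg
adjusted to 0-360: 144.5 degrees

144.5 degrees


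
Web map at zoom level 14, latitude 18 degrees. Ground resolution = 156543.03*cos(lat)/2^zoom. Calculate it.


res = 156543.03 * cos(18) / 2^14 = 156543.03 * 0.95105652 / 16384 = 9.09 m/pixel

9.09 m/pixel


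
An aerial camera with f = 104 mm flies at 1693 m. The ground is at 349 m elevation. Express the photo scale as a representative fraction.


scale = f / (H - h) = 104 mm / 1344 m = 104 / 1344000 = 1:12923

1:12923


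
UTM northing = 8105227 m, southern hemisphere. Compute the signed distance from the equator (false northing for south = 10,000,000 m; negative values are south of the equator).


For southern: actual = 8105227 - 10000000 = -1894773 m

-1894773 m


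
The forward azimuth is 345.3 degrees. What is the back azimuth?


back azimuth = (345.3 + 180) mod 360 = 165.3 degrees

165.3 degrees


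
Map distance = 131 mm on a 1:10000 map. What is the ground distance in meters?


ground = 131 mm * 10000 / 1000 = 1310.0 m

1310.0 m


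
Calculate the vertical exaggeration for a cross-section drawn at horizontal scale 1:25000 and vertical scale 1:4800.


VE = horizontal_scale / vertical_scale = 25000 / 4800 ≈ 5.2

5.2x


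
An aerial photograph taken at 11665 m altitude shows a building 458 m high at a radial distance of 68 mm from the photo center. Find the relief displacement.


d = h * r / H = 458 * 68 / 11665 = 2.67 mm

2.67 mm


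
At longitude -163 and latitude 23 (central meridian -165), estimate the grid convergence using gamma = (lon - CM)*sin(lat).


gamma = (-163 - -165) * sin(23) = 2 * 0.390731 = 0.781 degrees

0.781 degrees


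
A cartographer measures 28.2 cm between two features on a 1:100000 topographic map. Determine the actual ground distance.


ground = 28.2 cm * 100000 / 100 = 28200.0 m = 28.2 km

28.2 km


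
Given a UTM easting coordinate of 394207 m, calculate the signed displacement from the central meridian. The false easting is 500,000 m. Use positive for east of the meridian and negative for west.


displacement = 394207 - 500000 = -105793 m

-105793 m


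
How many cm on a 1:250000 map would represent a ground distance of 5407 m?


map_cm = 5407 * 100 / 250000 = 2.1628 cm ≈ 2.16 cm

2.16 cm


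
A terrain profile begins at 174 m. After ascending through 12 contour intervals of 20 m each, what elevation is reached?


elevation = 174 + 12 * 20 = 414 m

414 m


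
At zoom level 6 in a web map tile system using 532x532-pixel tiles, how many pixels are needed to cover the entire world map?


tiles per axis = 2^6 = 64
total tiles = 64^2 = 4096
pixels per axis = 64 * 532 = 34048
total pixels = 34048^2 = 1159266304

1159266304 pixels
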